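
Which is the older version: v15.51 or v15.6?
v15.6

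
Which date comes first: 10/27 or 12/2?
10/27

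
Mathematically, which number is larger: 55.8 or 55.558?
55.8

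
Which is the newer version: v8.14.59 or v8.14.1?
v8.14.59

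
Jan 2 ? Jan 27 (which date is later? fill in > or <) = <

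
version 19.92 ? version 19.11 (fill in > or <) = >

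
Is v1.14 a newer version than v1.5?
Yes. Version numbers are compared segment by segment as integers, not as decimals: minor version 14 > 5, so v1.14 > v1.5 (even though the decimal 1.14 < 1.5).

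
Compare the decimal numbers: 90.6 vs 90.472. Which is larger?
90.6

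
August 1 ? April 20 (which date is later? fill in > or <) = >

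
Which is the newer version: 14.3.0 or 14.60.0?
14.60.0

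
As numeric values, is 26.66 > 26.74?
False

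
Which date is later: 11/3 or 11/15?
11/15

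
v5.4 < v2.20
False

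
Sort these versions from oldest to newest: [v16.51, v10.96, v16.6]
[v10.96, v16.6, v16.51]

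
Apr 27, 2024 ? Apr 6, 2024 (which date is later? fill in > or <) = >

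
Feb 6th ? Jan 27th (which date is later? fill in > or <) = >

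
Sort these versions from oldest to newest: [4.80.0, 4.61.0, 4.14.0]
[4.14.0, 4.61.0, 4.80.0]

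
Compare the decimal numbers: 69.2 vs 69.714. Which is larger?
69.714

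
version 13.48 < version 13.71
True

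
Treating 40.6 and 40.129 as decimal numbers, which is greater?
40.6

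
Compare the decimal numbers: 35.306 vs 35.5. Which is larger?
35.5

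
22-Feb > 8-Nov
False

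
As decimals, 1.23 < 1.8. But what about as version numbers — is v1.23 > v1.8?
True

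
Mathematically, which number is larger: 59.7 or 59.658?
59.7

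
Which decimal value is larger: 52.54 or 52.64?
52.64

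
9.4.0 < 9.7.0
True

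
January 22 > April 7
False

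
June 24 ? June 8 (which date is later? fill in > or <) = >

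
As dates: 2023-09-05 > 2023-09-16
False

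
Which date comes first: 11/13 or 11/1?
11/1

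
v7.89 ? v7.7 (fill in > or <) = >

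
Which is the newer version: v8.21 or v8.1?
v8.21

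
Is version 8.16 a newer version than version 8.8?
Yes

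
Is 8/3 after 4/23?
Yes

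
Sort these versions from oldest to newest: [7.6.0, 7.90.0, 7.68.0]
[7.6.0, 7.68.0, 7.90.0]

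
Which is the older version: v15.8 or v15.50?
v15.8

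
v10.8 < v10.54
True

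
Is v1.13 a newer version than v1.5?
Yes. Version numbers are compared segment by segment as integers, not as decimals: minor version 13 > 5, so v1.13 > v1.5 (even though the decimal 1.13 < 1.5).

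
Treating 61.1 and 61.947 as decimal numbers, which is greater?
61.947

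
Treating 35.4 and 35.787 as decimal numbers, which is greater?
35.787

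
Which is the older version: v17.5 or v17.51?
v17.5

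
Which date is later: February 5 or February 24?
February 24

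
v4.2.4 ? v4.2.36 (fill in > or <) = <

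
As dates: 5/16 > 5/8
True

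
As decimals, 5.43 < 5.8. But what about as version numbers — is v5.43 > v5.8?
True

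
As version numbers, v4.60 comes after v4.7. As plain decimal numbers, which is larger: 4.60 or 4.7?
4.7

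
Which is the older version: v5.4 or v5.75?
v5.4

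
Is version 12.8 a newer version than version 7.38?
Yes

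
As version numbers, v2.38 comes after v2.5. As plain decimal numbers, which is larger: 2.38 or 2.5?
2.5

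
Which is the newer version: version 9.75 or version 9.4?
version 9.75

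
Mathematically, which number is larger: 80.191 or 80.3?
80.3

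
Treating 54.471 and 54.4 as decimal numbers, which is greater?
54.471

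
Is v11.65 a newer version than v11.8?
Yes. Version numbers are compared segment by segment as integers, not as decimals: minor version 65 > 8, so v11.65 > v11.8 (even though the decimal 11.65 < 11.8).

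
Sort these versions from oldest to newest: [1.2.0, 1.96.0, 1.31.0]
[1.2.0, 1.31.0, 1.96.0]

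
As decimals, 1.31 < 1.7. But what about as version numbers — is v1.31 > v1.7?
True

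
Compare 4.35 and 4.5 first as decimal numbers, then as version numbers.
As decimals: 4.35 < 4.5. As versions: v4.35 > v4.5 (minor version 35 > 5).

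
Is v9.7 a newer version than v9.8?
No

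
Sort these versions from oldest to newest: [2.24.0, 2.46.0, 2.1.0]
[2.1.0, 2.24.0, 2.46.0]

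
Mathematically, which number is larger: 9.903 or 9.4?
9.903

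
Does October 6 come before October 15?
Yes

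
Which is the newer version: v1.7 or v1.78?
v1.78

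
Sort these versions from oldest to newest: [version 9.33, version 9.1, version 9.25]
[version 9.1, version 9.25, version 9.33]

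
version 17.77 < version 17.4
False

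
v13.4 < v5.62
False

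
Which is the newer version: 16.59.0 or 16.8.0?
16.59.0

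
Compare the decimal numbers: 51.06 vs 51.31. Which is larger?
51.31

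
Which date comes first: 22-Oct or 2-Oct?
2-Oct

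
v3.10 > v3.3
True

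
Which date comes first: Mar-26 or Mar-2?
Mar-2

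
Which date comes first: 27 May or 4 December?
27 May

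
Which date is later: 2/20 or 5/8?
5/8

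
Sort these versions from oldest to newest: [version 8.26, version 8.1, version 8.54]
[version 8.1, version 8.26, version 8.54]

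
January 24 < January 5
False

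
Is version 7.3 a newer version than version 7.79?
No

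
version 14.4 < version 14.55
True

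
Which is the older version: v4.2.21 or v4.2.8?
v4.2.8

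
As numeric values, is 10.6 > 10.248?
True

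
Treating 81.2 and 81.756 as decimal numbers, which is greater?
81.756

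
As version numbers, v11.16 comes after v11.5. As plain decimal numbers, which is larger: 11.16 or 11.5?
11.5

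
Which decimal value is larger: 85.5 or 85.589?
85.589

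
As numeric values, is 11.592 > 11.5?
True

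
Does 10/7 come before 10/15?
Yes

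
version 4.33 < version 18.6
True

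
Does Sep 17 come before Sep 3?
No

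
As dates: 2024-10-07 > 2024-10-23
False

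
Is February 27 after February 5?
Yes. Day 27 comes after day 5 in February — this is a date comparison, not a decimal one (the decimal 2.27 would be smaller than 2.5).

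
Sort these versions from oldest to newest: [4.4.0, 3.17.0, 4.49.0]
[3.17.0, 4.4.0, 4.49.0]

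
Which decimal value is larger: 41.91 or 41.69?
41.91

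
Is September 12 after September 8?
Yes. Day 12 comes after day 8 in September — this is a date comparison, not a decimal one (the decimal 9.12 would be smaller than 9.8).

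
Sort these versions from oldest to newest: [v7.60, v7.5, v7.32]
[v7.5, v7.32, v7.60]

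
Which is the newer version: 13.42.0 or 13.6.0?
13.42.0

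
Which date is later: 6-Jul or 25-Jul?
25-Jul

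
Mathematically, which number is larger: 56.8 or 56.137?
56.8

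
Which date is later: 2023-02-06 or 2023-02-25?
2023-02-25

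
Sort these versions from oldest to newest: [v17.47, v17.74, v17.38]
[v17.38, v17.47, v17.74]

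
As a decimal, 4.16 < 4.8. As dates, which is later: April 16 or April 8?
April 16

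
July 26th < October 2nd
True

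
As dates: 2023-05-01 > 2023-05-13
False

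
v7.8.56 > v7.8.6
True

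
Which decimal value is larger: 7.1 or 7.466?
7.466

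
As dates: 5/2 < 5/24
True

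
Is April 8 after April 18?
No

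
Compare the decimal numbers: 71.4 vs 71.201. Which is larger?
71.4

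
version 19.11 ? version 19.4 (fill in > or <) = >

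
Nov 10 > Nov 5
True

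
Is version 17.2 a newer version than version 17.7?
No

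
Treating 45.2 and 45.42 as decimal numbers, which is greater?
45.42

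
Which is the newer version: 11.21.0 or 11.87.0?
11.87.0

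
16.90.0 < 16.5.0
False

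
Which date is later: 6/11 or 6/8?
6/11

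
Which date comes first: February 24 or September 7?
February 24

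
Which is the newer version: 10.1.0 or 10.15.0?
10.15.0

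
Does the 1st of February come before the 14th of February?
Yes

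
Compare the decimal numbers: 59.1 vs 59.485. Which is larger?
59.485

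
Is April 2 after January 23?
Yes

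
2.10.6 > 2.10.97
False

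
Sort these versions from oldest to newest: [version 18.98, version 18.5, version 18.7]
[version 18.5, version 18.7, version 18.98]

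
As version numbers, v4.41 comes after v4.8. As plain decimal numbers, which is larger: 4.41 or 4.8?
4.8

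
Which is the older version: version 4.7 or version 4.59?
version 4.7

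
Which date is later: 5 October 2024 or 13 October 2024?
13 October 2024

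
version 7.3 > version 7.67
False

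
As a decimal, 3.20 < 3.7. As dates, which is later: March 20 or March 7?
March 20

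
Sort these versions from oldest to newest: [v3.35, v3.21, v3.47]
[v3.21, v3.35, v3.47]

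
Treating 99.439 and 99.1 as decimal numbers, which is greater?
99.439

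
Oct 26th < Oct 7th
False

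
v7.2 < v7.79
True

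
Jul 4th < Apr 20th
False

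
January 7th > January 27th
False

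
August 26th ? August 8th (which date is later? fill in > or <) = >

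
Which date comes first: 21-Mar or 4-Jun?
21-Mar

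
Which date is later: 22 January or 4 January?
22 January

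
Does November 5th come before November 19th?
Yes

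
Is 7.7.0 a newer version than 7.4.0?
Yes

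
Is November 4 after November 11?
No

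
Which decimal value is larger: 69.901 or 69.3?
69.901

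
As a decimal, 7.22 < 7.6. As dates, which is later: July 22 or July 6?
July 22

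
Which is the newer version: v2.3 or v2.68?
v2.68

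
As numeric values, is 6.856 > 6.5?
True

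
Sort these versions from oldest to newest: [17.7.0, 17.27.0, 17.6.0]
[17.6.0, 17.7.0, 17.27.0]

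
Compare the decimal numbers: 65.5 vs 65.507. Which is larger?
65.507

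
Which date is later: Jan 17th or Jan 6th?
Jan 17th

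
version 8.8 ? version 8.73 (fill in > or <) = <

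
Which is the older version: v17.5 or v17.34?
v17.5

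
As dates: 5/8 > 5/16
False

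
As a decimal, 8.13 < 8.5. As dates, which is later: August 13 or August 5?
August 13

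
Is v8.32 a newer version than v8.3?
Yes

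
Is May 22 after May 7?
Yes. Day 22 comes after day 7 in May — this is a date comparison, not a decimal one (the decimal 5.22 would be smaller than 5.7).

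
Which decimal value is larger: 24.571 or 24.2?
24.571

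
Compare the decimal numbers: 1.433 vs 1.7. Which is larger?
1.7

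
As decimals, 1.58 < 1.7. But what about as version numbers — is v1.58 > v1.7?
True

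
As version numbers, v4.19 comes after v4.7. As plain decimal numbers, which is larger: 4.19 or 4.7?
4.7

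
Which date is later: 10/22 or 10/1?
10/22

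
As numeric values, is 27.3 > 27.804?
False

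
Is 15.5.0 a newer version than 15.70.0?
No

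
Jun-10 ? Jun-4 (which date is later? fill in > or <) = >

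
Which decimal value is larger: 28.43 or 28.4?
28.43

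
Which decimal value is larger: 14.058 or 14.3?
14.3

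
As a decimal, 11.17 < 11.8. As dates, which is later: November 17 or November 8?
November 17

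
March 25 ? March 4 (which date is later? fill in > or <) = >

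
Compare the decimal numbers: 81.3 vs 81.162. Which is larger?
81.3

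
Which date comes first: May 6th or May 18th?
May 6th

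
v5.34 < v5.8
False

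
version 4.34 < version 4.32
False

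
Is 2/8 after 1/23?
Yes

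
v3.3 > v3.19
False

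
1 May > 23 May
False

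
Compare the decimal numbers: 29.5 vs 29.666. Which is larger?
29.666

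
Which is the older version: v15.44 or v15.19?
v15.19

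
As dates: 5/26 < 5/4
False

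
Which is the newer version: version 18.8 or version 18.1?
version 18.8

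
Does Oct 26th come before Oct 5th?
No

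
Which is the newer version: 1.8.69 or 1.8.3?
1.8.69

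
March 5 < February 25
False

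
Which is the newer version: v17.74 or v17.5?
v17.74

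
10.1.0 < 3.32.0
False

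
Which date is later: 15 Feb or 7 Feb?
15 Feb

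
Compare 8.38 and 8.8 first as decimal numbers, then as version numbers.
As decimals: 8.38 < 8.8. As versions: v8.38 > v8.8 (minor version 38 > 8).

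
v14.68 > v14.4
True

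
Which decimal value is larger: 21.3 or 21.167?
21.3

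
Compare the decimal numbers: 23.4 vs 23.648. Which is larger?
23.648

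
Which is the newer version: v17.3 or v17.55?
v17.55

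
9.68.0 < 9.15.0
False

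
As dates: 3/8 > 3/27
False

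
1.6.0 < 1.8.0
True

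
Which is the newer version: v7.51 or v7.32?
v7.51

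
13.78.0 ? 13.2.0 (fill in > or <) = >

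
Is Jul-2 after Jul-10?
No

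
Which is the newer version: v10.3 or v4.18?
v10.3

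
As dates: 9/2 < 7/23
False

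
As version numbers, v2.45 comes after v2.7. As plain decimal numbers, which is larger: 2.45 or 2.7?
2.7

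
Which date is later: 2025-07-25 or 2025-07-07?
2025-07-25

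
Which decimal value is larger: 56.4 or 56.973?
56.973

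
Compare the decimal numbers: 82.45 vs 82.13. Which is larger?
82.45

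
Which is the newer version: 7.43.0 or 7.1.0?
7.43.0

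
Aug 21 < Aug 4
False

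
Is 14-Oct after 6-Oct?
Yes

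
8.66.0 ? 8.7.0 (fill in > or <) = >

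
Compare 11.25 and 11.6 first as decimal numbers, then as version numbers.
As decimals: 11.25 < 11.6. As versions: v11.25 > v11.6 (minor version 25 > 6).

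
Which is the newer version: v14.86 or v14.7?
v14.86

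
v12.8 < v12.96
True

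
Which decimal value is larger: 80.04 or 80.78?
80.78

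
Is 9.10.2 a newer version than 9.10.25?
No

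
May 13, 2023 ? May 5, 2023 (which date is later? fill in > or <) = >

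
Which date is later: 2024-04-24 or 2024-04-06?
2024-04-24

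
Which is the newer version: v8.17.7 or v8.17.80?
v8.17.80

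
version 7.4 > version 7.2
True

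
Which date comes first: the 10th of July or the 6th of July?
the 6th of July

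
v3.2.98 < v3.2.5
False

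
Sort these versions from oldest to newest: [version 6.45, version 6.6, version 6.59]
[version 6.6, version 6.45, version 6.59]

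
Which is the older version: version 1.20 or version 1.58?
version 1.20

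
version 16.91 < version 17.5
True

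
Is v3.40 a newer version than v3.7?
Yes. Version numbers are compared segment by segment as integers, not as decimals: minor version 40 > 7, so v3.40 > v3.7 (even though the decimal 3.40 < 3.7).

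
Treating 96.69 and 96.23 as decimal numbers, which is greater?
96.69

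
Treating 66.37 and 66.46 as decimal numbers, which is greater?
66.46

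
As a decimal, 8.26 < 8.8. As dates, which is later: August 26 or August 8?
August 26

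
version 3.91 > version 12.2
False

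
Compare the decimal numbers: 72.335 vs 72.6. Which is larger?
72.6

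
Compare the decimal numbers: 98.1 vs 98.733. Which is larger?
98.733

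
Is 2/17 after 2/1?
Yes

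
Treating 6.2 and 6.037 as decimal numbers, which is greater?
6.2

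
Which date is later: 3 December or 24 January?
3 December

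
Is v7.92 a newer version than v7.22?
Yes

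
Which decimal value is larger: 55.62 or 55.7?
55.7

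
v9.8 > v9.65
False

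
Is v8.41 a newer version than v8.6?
Yes. Version numbers are compared segment by segment as integers, not as decimals: minor version 41 > 6, so v8.41 > v8.6 (even though the decimal 8.41 < 8.6).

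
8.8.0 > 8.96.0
False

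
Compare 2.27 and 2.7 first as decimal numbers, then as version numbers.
As decimals: 2.27 < 2.7. As versions: v2.27 > v2.7 (minor version 27 > 7).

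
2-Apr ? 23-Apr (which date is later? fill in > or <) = <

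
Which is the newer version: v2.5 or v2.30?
v2.30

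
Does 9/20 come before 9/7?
No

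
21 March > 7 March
True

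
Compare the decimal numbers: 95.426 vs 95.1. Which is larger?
95.426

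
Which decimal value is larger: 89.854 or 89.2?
89.854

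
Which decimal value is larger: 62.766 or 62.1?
62.766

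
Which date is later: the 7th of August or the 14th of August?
the 14th of August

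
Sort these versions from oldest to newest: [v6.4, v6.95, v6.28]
[v6.4, v6.28, v6.95]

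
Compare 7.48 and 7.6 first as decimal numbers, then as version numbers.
As decimals: 7.48 < 7.6. As versions: v7.48 > v7.6 (minor version 48 > 6).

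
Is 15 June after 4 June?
Yes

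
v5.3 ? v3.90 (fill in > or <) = >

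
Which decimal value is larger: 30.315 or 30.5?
30.5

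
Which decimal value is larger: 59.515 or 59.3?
59.515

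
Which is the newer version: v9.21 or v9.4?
v9.21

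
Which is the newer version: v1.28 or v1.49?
v1.49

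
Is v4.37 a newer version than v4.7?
Yes. Version numbers are compared segment by segment as integers, not as decimals: minor version 37 > 7, so v4.37 > v4.7 (even though the decimal 4.37 < 4.7).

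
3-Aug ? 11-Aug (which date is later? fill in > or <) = <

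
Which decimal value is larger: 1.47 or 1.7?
1.7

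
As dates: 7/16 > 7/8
True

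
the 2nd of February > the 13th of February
False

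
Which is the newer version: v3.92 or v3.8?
v3.92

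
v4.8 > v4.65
False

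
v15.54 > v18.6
False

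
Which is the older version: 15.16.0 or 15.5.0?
15.5.0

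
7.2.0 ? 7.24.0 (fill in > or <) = <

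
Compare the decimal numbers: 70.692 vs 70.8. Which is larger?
70.8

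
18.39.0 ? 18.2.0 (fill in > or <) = >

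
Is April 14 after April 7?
Yes. Day 14 comes after day 7 in April — this is a date comparison, not a decimal one (the decimal 4.14 would be smaller than 4.7).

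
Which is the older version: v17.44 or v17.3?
v17.3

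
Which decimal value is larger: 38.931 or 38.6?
38.931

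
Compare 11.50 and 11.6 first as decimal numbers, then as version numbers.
As decimals: 11.50 < 11.6. As versions: v11.50 > v11.6 (minor version 50 > 6).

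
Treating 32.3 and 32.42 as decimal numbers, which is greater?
32.42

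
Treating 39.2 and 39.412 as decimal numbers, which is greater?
39.412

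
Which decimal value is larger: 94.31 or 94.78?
94.78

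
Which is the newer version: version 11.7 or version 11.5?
version 11.7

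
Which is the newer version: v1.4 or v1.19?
v1.19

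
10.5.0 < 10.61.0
True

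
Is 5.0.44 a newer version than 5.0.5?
Yes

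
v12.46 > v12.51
False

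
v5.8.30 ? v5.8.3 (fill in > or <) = >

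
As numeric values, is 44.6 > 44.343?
True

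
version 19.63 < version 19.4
False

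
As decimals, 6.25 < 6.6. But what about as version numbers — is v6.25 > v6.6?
True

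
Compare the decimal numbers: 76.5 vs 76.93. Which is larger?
76.93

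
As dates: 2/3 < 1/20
False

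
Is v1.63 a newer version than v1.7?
Yes. Version numbers are compared segment by segment as integers, not as decimals: minor version 63 > 7, so v1.63 > v1.7 (even though the decimal 1.63 < 1.7).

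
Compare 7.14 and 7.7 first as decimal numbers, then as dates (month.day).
As decimals: 7.14 < 7.7. As dates: 7/14 is later than 7/7 (day 14 > day 7).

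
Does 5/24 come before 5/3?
No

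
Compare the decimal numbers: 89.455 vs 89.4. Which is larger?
89.455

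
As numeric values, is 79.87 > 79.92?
False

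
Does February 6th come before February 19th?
Yes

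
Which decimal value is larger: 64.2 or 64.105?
64.2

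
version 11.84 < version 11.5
False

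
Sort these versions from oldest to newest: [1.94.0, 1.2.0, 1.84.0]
[1.2.0, 1.84.0, 1.94.0]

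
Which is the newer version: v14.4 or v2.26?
v14.4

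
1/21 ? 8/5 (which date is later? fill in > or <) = <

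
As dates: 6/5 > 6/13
False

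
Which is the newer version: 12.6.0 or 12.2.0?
12.6.0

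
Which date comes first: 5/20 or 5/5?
5/5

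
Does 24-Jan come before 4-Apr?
Yes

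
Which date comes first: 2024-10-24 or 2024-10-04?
2024-10-04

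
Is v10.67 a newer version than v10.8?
Yes. Version numbers are compared segment by segment as integers, not as decimals: minor version 67 > 8, so v10.67 > v10.8 (even though the decimal 10.67 < 10.8).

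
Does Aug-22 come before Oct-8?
Yes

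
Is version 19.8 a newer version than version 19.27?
No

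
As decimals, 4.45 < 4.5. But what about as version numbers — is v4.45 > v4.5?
True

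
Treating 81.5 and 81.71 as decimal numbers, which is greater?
81.71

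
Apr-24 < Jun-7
True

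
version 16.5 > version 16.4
True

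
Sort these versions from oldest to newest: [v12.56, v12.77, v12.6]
[v12.6, v12.56, v12.77]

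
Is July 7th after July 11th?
No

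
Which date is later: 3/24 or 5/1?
5/1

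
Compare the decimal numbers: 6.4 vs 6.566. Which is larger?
6.566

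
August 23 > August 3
True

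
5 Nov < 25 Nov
True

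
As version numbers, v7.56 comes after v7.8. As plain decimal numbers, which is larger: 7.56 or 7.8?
7.8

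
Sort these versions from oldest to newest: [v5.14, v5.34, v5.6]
[v5.6, v5.14, v5.34]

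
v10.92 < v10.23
False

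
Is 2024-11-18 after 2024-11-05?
Yes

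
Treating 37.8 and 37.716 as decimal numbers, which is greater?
37.8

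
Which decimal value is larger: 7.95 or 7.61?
7.95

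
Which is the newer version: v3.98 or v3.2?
v3.98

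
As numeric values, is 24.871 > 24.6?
True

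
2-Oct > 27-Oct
False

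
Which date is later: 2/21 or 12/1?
12/1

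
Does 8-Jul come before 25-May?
No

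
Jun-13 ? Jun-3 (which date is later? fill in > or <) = >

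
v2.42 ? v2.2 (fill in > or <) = >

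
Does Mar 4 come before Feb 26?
No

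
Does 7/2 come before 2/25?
No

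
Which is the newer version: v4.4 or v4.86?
v4.86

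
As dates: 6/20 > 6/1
True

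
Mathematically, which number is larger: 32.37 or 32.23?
32.37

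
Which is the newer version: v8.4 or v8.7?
v8.7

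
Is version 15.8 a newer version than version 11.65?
Yes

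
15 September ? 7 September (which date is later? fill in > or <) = >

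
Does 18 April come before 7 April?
No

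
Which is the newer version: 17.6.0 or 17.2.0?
17.6.0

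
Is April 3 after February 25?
Yes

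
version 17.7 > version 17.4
True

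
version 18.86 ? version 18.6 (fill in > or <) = >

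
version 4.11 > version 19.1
False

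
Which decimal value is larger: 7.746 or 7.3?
7.746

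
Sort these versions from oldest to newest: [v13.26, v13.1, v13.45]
[v13.1, v13.26, v13.45]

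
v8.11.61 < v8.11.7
False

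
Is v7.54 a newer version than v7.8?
Yes. Version numbers are compared segment by segment as integers, not as decimals: minor version 54 > 8, so v7.54 > v7.8 (even though the decimal 7.54 < 7.8).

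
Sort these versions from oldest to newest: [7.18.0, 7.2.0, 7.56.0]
[7.2.0, 7.18.0, 7.56.0]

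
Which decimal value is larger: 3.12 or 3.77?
3.77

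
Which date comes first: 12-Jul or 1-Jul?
1-Jul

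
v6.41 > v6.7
True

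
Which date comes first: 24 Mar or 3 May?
24 Mar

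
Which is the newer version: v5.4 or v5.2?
v5.4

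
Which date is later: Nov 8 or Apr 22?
Nov 8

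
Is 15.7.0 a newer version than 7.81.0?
Yes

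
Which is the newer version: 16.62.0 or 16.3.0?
16.62.0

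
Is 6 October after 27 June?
Yes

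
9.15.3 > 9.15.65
False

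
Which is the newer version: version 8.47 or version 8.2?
version 8.47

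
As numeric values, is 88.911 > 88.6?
True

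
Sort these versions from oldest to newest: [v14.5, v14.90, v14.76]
[v14.5, v14.76, v14.90]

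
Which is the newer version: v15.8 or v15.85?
v15.85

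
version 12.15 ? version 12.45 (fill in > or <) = <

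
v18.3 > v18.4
False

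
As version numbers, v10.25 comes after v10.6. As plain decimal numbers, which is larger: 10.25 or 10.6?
10.6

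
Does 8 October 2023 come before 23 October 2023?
Yes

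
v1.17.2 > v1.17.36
False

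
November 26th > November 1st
True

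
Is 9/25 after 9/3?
Yes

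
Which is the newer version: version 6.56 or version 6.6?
version 6.56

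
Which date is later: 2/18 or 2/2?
2/18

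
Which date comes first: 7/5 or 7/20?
7/5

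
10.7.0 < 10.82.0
True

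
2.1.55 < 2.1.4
False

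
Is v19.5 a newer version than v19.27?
No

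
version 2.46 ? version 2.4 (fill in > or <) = >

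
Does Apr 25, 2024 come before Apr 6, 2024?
No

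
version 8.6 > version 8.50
False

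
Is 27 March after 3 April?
No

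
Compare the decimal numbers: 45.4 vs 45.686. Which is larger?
45.686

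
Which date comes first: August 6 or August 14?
August 6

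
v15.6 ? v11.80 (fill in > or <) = >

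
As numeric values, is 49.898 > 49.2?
True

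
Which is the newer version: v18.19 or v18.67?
v18.67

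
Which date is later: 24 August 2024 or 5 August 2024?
24 August 2024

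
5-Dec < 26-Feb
False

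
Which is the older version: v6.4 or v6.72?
v6.4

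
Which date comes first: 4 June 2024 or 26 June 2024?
4 June 2024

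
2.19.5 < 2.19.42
True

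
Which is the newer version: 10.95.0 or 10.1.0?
10.95.0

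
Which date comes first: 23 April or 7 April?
7 April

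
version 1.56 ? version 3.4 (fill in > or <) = <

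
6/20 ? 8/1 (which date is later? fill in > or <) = <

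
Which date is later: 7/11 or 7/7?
7/11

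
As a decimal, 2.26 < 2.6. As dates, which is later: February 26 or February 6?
February 26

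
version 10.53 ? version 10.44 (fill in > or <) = >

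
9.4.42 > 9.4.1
True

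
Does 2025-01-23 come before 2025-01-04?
No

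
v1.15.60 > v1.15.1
True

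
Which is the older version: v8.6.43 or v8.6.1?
v8.6.1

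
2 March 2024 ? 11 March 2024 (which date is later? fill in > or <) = <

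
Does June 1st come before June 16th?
Yes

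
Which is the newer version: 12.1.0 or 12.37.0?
12.37.0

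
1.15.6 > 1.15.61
False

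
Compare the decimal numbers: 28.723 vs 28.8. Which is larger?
28.8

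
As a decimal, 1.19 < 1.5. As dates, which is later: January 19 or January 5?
January 19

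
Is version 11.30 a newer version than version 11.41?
No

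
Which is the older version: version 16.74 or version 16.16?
version 16.16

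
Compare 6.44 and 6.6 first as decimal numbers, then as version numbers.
As decimals: 6.44 < 6.6. As versions: v6.44 > v6.6 (minor version 44 > 6).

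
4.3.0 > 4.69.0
False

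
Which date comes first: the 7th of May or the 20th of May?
the 7th of May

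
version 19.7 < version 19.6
False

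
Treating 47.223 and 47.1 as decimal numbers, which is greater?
47.223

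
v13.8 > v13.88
False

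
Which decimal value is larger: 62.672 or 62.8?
62.8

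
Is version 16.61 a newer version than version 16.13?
Yes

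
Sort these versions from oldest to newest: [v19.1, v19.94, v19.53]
[v19.1, v19.53, v19.94]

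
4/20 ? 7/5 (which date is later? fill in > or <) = <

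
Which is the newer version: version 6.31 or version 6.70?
version 6.70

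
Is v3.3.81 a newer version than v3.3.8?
Yes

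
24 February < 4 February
False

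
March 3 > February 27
True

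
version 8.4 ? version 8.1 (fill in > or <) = >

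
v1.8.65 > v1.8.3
True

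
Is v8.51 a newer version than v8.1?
Yes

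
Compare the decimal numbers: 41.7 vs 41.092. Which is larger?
41.7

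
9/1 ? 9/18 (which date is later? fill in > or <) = <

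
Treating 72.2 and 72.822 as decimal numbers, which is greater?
72.822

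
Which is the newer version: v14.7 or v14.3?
v14.7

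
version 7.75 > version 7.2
True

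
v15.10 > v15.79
False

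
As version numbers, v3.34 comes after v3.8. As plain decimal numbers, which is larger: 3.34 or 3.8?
3.8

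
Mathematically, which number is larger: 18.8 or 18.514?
18.8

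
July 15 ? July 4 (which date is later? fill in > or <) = >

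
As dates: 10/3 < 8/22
False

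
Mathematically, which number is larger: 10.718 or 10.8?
10.8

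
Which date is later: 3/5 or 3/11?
3/11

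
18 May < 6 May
False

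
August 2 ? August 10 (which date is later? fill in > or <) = <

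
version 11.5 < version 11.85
True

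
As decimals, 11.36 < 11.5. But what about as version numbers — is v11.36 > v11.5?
True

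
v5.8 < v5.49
True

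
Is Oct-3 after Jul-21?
Yes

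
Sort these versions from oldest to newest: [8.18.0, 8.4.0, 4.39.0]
[4.39.0, 8.4.0, 8.18.0]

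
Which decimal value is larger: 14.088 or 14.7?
14.7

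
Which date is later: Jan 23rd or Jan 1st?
Jan 23rd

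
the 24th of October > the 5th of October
True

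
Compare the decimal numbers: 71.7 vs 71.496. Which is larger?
71.7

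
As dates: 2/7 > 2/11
False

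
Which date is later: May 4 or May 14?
May 14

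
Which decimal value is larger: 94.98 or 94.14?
94.98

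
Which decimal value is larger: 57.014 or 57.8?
57.8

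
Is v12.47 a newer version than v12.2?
Yes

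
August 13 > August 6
True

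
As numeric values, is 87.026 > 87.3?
False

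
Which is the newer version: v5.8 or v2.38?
v5.8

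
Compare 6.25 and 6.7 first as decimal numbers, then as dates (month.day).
As decimals: 6.25 < 6.7. As dates: 6/25 is later than 6/7 (day 25 > day 7).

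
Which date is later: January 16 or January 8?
January 16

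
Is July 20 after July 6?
Yes. Day 20 comes after day 6 in July — this is a date comparison, not a decimal one (the decimal 7.20 would be smaller than 7.6).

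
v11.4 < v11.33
True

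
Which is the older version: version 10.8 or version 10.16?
version 10.8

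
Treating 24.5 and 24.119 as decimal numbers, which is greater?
24.5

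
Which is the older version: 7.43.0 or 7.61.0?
7.43.0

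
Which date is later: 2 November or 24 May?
2 November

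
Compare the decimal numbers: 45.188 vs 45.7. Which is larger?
45.7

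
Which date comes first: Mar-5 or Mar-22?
Mar-5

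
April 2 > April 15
False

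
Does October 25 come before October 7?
No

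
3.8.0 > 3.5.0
True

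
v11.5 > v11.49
False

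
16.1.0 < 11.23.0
False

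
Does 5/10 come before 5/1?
No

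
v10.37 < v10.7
False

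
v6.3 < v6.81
True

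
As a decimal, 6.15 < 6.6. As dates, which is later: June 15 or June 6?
June 15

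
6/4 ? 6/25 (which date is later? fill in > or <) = <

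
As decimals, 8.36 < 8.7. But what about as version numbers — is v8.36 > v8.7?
True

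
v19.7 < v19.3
False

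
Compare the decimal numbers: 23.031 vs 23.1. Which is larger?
23.1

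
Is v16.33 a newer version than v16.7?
Yes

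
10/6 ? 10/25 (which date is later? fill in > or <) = <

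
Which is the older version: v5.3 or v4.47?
v4.47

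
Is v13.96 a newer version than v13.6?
Yes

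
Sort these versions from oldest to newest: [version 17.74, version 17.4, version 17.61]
[version 17.4, version 17.61, version 17.74]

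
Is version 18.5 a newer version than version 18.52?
No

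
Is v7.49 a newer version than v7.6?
Yes. Version numbers are compared segment by segment as integers, not as decimals: minor version 49 > 6, so v7.49 > v7.6 (even though the decimal 7.49 < 7.6).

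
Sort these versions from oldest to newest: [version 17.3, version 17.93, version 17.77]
[version 17.3, version 17.77, version 17.93]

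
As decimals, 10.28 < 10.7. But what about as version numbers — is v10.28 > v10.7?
True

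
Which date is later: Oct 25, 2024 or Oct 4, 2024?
Oct 25, 2024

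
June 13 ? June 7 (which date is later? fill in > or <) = >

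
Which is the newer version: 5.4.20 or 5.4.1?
5.4.20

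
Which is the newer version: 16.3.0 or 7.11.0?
16.3.0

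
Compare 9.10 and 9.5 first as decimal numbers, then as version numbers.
As decimals: 9.10 < 9.5. As versions: v9.10 > v9.5 (minor version 10 > 5).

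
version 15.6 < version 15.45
True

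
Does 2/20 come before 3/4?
Yes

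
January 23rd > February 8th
False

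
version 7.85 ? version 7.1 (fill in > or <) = >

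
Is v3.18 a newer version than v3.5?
Yes. Version numbers are compared segment by segment as integers, not as decimals: minor version 18 > 5, so v3.18 > v3.5 (even though the decimal 3.18 < 3.5).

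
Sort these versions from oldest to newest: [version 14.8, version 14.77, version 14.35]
[version 14.8, version 14.35, version 14.77]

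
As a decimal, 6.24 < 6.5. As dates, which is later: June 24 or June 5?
June 24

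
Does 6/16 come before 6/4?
No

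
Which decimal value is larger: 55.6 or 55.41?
55.6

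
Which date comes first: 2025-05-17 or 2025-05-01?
2025-05-01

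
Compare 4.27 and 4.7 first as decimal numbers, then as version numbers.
As decimals: 4.27 < 4.7. As versions: v4.27 > v4.7 (minor version 27 > 7).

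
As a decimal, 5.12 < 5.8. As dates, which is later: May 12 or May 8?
May 12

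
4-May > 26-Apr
True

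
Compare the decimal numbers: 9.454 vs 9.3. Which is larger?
9.454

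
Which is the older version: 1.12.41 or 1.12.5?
1.12.5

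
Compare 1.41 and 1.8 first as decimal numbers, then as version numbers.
As decimals: 1.41 < 1.8. As versions: v1.41 > v1.8 (minor version 41 > 8).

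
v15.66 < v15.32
False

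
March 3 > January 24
True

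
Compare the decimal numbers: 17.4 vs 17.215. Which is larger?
17.4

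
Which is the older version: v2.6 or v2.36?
v2.6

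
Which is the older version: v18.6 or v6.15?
v6.15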